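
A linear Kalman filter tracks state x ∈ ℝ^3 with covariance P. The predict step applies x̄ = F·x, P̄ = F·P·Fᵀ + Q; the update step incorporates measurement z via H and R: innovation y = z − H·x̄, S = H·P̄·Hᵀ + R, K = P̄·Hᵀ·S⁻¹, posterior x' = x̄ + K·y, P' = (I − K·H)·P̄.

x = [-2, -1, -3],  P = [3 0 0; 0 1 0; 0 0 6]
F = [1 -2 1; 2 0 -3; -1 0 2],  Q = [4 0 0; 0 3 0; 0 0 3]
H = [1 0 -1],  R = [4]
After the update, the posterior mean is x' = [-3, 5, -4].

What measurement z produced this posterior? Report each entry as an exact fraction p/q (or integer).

x̄ = F·x = [-3, 5, -4]
P̄ = F·P·Fᵀ + Q = [17 -12 9; -12 69 -42; 9 -42 30]
S = H·P̄·Hᵀ + R = [33]
K = P̄·Hᵀ·S⁻¹ = [8/33; 10/11; -7/11]
x' − x̄ = [0, 0, 0] = K·y
y = (KᵀK)⁻¹·Kᵀ·(x' − x̄) = [0]
z = y + H·x̄ = [0] + [1] = [1]

z = [1]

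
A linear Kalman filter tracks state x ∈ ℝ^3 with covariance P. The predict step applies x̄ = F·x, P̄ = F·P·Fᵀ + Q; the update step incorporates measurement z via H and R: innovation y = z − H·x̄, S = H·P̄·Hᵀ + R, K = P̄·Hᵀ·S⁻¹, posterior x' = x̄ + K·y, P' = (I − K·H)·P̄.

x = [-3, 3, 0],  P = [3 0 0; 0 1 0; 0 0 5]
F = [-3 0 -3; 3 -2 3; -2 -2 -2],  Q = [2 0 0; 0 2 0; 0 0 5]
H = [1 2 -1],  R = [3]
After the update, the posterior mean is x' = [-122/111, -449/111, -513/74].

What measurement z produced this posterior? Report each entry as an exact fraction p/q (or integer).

x̄ = F·x = [9, -15, 0]
P̄ = F·P·Fᵀ + Q = [74 -72 48; -72 78 -44; 48 -44 41]
S = H·P̄·Hᵀ + R = [222]
K = P̄·Hᵀ·S⁻¹ = [-59/111; 64/111; -27/74]
x' − x̄ = [-1121/111, 1216/111, -513/74] = K·y
y = (KᵀK)⁻¹·Kᵀ·(x' − x̄) = [19]
z = y + H·x̄ = [19] + [-21] = [-2]

z = [-2]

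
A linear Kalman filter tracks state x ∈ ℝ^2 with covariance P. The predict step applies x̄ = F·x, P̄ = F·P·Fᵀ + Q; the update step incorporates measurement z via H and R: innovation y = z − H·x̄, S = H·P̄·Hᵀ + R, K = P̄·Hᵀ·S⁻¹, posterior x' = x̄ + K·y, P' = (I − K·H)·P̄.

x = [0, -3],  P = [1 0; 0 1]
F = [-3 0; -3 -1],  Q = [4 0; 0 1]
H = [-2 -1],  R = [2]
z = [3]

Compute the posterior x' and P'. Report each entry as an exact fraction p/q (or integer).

x' = [-210/101, 129/101]
P' = [88/101 -106/101; -106/101 270/101]

x̄ = F·x = [0, 3]
P̄ = F·P·Fᵀ + Q = [13 9; 9 11]
y = z − H·x̄ = [6]
S = H·P̄·Hᵀ + R = [101]
K = P̄·Hᵀ·S⁻¹ = [-35/101; -29/101]
x' = x̄ + K·y = [-210/101, 129/101]
P' = (I − K·H)·P̄ = [88/101 -106/101; -106/101 270/101]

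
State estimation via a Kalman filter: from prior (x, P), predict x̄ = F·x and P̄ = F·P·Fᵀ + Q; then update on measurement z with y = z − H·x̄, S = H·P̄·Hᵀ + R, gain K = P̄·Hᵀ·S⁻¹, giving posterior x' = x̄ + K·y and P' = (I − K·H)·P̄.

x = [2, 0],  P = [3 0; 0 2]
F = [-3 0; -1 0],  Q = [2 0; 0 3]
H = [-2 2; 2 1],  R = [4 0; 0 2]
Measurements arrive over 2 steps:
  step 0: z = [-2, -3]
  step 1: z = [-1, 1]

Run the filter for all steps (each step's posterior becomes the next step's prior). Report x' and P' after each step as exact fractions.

step 0: x̄ = F·x = [-6, -2]
step 0: P̄ = F·P·Fᵀ + Q = [29 9; 9 6]
step 0: y = z − H·x̄ = [-10, 11]
step 0: S = H·P̄·Hᵀ + R = [72 -86; -86 160]
step 0: K = P̄·Hᵀ·S⁻¹ = [-319/2062 346/1031; 276/1031 303/1031]
step 0: x' = x̄ + K·y = [-785/1031, -1489/1031]
step 0: P' = (I − K·H)·P̄ = [337/1031 18/1031; 18/1031 570/1031]
step 1: x̄ = F·x = [2355/1031, 785/1031]
step 1: P̄ = F·P·Fᵀ + Q = [5095/1031 1011/1031; 1011/1031 3430/1031]
step 1: y = z − H·x̄ = [2109/1031, -4464/1031]
step 1: S = H·P̄·Hᵀ + R = [30136/1031 -11498/1031; -11498/1031 29916/1031]
step 1: K = P̄·Hᵀ·S⁻¹ = [-56045/373106 59078/186553; 50296/186553 53329/186553]
step 1: x' = x̄ + K·y = [226011/373106, 14023/186553]
step 1: P' = (I − K·H)·P̄ = [58067/186553 2022/186553; 2022/186553 102614/186553]

step 0: x' = [-785/1031, -1489/1031], P' = [337/1031 18/1031; 18/1031 570/1031]
step 1: x' = [226011/373106, 14023/186553], P' = [58067/186553 2022/186553; 2022/186553 102614/186553]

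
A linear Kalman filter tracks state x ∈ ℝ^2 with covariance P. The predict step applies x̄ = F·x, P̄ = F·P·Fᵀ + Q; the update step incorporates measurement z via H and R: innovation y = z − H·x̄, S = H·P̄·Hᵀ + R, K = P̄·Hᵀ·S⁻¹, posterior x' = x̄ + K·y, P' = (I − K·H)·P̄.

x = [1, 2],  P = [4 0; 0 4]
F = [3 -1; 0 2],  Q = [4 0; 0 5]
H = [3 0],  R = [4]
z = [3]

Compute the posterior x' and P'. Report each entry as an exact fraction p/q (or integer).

x' = [1, 4]
P' = [11/25 -2/25; -2/25 489/25]

x̄ = F·x = [1, 4]
P̄ = F·P·Fᵀ + Q = [44 -8; -8 21]
y = z − H·x̄ = [0]
S = H·P̄·Hᵀ + R = [400]
K = P̄·Hᵀ·S⁻¹ = [33/100; -3/50]
x' = x̄ + K·y = [1, 4]
P' = (I − K·H)·P̄ = [11/25 -2/25; -2/25 489/25]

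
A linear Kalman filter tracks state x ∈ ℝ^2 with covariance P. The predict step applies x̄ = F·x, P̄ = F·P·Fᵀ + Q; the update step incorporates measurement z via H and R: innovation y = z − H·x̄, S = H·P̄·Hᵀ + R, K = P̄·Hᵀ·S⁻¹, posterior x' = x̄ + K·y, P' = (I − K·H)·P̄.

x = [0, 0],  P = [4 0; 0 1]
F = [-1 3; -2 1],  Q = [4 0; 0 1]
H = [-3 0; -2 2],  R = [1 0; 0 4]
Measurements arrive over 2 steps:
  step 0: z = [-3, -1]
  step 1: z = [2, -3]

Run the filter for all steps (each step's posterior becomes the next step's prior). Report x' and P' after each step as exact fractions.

step 0: x' = [1821/1832, 116/229], P' = [101/916 49/458; 49/458 467/458]
step 1: x' = [-140129/218470, -1077397/546175], P' = [2341/21847 7999/109235; 7999/109235 357314/546175]

step 0: x̄ = F·x = [0, 0]
step 0: P̄ = F·P·Fᵀ + Q = [17 11; 11 18]
step 0: y = z − H·x̄ = [-3, -1]
step 0: S = H·P̄·Hᵀ + R = [154 36; 36 56]
step 0: K = P̄·Hᵀ·S⁻¹ = [-303/916 -3/1832; -147/458 209/458]
step 0: x' = x̄ + K·y = [1821/1832, 116/229]
step 0: P' = (I − K·H)·P̄ = [101/916 49/458; 49/458 467/458]
step 1: x̄ = F·x = [963/1832, -1357/916]
step 1: P̄ = F·P·Fᵀ + Q = [11583/916 1159/458; 1159/458 931/458]
step 1: y = z − H·x̄ = [6553/1832, 929/916]
step 1: S = H·P̄·Hᵀ + R = [105163/916 27795/458; 27795/458 9725/229]
step 1: K = P̄·Hᵀ·S⁻¹ = [-7023/21847 -1853/109235; -23997/109235 317319/1092350]
step 1: x' = x̄ + K·y = [-140129/218470, -1077397/546175]
step 1: P' = (I − K·H)·P̄ = [2341/21847 7999/109235; 7999/109235 357314/546175]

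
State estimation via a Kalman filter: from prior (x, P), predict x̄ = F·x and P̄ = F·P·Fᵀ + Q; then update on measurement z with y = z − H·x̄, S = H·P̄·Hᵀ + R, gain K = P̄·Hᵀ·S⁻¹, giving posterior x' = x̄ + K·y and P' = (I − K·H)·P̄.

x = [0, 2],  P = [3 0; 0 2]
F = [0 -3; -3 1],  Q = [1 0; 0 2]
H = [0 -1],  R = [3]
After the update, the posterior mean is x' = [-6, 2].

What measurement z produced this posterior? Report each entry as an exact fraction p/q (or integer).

x̄ = F·x = [-6, 2]
P̄ = F·P·Fᵀ + Q = [19 -6; -6 31]
S = H·P̄·Hᵀ + R = [34]
K = P̄·Hᵀ·S⁻¹ = [3/17; -31/34]
x' − x̄ = [0, 0] = K·y
y = (KᵀK)⁻¹·Kᵀ·(x' − x̄) = [0]
z = y + H·x̄ = [0] + [-2] = [-2]

z = [-2]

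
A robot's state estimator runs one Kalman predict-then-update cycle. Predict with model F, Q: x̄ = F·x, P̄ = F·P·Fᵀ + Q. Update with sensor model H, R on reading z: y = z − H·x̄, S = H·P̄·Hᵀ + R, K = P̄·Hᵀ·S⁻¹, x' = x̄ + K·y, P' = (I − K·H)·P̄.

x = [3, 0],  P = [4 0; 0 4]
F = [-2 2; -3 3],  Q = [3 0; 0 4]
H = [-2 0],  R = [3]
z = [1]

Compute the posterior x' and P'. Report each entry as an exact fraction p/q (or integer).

x' = [-8/13, -21/13]
P' = [105/143 144/143; 144/143 1652/143]

x̄ = F·x = [-6, -9]
P̄ = F·P·Fᵀ + Q = [35 48; 48 76]
y = z − H·x̄ = [-11]
S = H·P̄·Hᵀ + R = [143]
K = P̄·Hᵀ·S⁻¹ = [-70/143; -96/143]
x' = x̄ + K·y = [-8/13, -21/13]
P' = (I − K·H)·P̄ = [105/143 144/143; 144/143 1652/143]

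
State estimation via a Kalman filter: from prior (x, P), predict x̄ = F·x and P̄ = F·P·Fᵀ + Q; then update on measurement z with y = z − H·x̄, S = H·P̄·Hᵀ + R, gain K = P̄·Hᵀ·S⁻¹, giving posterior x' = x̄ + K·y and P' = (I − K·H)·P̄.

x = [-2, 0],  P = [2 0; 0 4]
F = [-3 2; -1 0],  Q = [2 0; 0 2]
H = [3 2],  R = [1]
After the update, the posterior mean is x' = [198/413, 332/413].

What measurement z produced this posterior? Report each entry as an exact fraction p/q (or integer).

z = [3]

x̄ = F·x = [6, 2]
P̄ = F·P·Fᵀ + Q = [36 6; 6 4]
S = H·P̄·Hᵀ + R = [413]
K = P̄·Hᵀ·S⁻¹ = [120/413; 26/413]
x' − x̄ = [-2280/413, -494/413] = K·y
y = (KᵀK)⁻¹·Kᵀ·(x' − x̄) = [-19]
z = y + H·x̄ = [-19] + [22] = [3]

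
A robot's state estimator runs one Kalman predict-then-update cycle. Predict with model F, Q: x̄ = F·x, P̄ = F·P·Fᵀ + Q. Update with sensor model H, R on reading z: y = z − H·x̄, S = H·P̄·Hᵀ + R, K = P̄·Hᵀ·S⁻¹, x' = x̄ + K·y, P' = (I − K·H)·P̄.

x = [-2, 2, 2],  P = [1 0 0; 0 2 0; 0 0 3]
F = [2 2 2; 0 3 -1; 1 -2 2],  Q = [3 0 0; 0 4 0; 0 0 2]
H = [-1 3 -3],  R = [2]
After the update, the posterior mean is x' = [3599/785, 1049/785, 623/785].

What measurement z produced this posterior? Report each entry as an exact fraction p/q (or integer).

z = [-3]

x̄ = F·x = [4, 4, -2]
P̄ = F·P·Fᵀ + Q = [27 6 6; 6 25 -18; 6 -18 23]
S = H·P̄·Hᵀ + R = [785]
K = P̄·Hᵀ·S⁻¹ = [-27/785; 123/785; -129/785]
x' − x̄ = [459/785, -2091/785, 2193/785] = K·y
y = (KᵀK)⁻¹·Kᵀ·(x' − x̄) = [-17]
z = y + H·x̄ = [-17] + [14] = [-3]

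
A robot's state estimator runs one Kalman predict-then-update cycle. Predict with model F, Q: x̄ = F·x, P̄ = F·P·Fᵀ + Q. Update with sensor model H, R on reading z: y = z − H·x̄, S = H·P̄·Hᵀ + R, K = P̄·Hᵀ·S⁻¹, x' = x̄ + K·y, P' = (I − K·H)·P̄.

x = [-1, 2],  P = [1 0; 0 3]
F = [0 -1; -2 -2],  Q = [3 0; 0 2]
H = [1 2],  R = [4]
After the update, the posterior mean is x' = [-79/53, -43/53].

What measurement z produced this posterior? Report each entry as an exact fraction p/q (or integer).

x̄ = F·x = [-2, -2]
P̄ = F·P·Fᵀ + Q = [6 6; 6 18]
S = H·P̄·Hᵀ + R = [106]
K = P̄·Hᵀ·S⁻¹ = [9/53; 21/53]
x' − x̄ = [27/53, 63/53] = K·y
y = (KᵀK)⁻¹·Kᵀ·(x' − x̄) = [3]
z = y + H·x̄ = [3] + [-6] = [-3]

z = [-3]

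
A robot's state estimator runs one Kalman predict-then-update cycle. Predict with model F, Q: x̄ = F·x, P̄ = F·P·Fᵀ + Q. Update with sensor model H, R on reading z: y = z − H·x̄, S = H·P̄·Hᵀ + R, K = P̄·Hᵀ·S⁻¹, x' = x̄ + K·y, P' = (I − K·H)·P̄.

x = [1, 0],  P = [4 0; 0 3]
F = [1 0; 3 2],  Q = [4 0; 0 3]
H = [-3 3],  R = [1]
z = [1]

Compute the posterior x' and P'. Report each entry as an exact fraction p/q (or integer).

x̄ = F·x = [1, 3]
P̄ = F·P·Fᵀ + Q = [8 12; 12 51]
y = z − H·x̄ = [-5]
S = H·P̄·Hᵀ + R = [316]
K = P̄·Hᵀ·S⁻¹ = [3/79; 117/316]
x' = x̄ + K·y = [64/79, 363/316]
P' = (I − K·H)·P̄ = [596/79 597/79; 597/79 2427/316]

x' = [64/79, 363/316]
P' = [596/79 597/79; 597/79 2427/316]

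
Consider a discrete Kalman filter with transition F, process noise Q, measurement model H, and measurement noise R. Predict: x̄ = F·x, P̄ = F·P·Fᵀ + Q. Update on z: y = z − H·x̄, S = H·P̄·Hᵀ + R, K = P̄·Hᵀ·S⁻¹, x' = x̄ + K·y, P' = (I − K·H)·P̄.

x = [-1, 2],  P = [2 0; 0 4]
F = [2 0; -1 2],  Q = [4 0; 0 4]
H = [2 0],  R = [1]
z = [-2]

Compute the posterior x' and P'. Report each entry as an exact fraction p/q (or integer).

x' = [-50/49, 229/49]
P' = [12/49 -4/49; -4/49 1014/49]

x̄ = F·x = [-2, 5]
P̄ = F·P·Fᵀ + Q = [12 -4; -4 22]
y = z − H·x̄ = [2]
S = H·P̄·Hᵀ + R = [49]
K = P̄·Hᵀ·S⁻¹ = [24/49; -8/49]
x' = x̄ + K·y = [-50/49, 229/49]
P' = (I − K·H)·P̄ = [12/49 -4/49; -4/49 1014/49]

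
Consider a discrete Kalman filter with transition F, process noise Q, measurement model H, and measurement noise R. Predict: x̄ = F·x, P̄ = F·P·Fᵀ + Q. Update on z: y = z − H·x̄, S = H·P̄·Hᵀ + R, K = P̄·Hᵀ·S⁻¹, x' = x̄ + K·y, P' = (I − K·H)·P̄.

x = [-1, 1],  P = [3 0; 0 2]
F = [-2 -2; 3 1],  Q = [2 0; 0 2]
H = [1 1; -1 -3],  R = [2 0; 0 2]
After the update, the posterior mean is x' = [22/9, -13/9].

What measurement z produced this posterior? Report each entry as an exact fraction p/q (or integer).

z = [2, 2]

x̄ = F·x = [0, -2]
P̄ = F·P·Fᵀ + Q = [22 -22; -22 31]
S = H·P̄·Hᵀ + R = [11 -27; -27 171]
K = P̄·Hᵀ·S⁻¹ = [33/32 121/288; -21/64 -269/576]
x' − x̄ = [22/9, 5/9] = K·y
y = (KᵀK)⁻¹·Kᵀ·(x' − x̄) = [4, -4]
z = y + H·x̄ = [4, -4] + [-2, 6] = [2, 2]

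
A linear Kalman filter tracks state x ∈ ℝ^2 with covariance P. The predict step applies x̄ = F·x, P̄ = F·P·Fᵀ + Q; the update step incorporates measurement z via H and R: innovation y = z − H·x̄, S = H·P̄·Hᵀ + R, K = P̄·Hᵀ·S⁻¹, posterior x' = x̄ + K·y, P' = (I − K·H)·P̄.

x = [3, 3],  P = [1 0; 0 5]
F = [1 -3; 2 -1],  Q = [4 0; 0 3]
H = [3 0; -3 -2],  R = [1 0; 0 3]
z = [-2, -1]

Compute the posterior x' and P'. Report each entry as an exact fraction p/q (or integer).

x̄ = F·x = [-6, 3]
P̄ = F·P·Fᵀ + Q = [50 17; 17 12]
y = z − H·x̄ = [16, -13]
S = H·P̄·Hᵀ + R = [451 -552; -552 705]
K = P̄·Hᵀ·S⁻¹ = [1394/4417 -184/13251; -1815/4417 -1891/4417]
x' = x̄ + K·y = [-10202/13251, 8794/4417]
P' = (I − K·H)·P̄ = [1394/13251 -605/4417; -605/4417 3744/4417]

x' = [-10202/13251, 8794/4417]
P' = [1394/13251 -605/4417; -605/4417 3744/4417]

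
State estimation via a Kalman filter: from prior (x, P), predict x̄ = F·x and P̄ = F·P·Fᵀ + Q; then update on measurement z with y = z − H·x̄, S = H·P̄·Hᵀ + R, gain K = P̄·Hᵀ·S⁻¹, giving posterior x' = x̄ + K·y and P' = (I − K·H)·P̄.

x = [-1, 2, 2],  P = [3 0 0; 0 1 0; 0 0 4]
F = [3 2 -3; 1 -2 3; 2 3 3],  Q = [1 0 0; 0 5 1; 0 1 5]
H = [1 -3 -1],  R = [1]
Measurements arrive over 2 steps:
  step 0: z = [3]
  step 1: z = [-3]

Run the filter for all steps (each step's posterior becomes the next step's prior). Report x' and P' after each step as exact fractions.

step 0: x̄ = F·x = [-5, 1, 10]
step 0: P̄ = F·P·Fᵀ + Q = [68 -31 -12; -31 48 37; -12 37 62]
step 0: y = z − H·x̄ = [21]
step 0: S = H·P̄·Hᵀ + R = [995]
step 0: K = P̄·Hᵀ·S⁻¹ = [173/995; -212/995; -37/199]
step 0: x' = x̄ + K·y = [-1342/995, -3457/995, 1213/199]
step 0: P' = (I − K·H)·P̄ = [37731/995 5831/995 4013/199; 5831/995 2816/995 -481/199; 4013/199 -481/199 5493/199]
step 1: x̄ = F·x = [-5827/199, 23767/995, 1028/199]
step 1: P̄ = F·P·Fᵀ + Q = [67337/199 -15410/199 27862/199; -15410/199 427081/995 94857/199; 27862/199 94857/199 139178/199]
step 1: y = z − H·x̄ = [102591/995]
step 1: S = H·P̄·Hᵀ + R = [7906689/995]
step 1: K = P̄·Hᵀ·S⁻¹ = [428525/7906689; -1832578/7906689; -1979435/7906689]
step 1: x' = x̄ + K·y = [-20815028/878521, -9797/878521, -18138675/878521]
step 1: P' = (I − K·H)·P̄ = [2490884332/7906689 176980000/7906689 1959515807/7906689; 176980000/7906689 18547255/7906689 123170813/7906689; 1959515807/7906689 123170813/7906689 1591982803/7906689]

step 0: x' = [-1342/995, -3457/995, 1213/199], P' = [37731/995 5831/995 4013/199; 5831/995 2816/995 -481/199; 4013/199 -481/199 5493/199]
step 1: x' = [-20815028/878521, -9797/878521, -18138675/878521], P' = [2490884332/7906689 176980000/7906689 1959515807/7906689; 176980000/7906689 18547255/7906689 123170813/7906689; 1959515807/7906689 123170813/7906689 1591982803/7906689]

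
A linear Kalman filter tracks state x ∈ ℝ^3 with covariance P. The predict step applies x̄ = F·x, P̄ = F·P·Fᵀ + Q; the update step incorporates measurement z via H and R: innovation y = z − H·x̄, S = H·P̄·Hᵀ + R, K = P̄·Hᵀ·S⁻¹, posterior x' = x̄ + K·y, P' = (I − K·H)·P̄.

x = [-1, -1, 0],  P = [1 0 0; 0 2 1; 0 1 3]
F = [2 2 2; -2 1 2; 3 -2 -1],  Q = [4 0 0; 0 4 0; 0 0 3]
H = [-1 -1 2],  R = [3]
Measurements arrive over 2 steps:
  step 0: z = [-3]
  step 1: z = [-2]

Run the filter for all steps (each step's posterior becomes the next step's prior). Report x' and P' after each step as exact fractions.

step 0: x̄ = F·x = [-4, 1, -1]
step 0: P̄ = F·P·Fᵀ + Q = [36 18 -14; 18 26 -21; -14 -21 27]
step 0: y = z − H·x̄ = [-4]
step 0: S = H·P̄·Hᵀ + R = [349]
step 0: K = P̄·Hᵀ·S⁻¹ = [-82/349; -86/349; 89/349]
step 0: x' = x̄ + K·y = [-1068/349, 693/349, -705/349]
step 0: P' = (I − K·H)·P̄ = [5840/349 -770/349 2412/349; -770/349 1678/349 325/349; 2412/349 325/349 1502/349]
step 1: x̄ = F·x = [-2160/349, 1419/349, -3885/349]
step 1: P̄ = F·P·Fᵀ + Q = [53212/349 -10506/349 31482/349; -10506/349 17526/349 -29119/349; 31482/349 -29119/349 57889/349]
step 1: y = z − H·x̄ = [6331/349]
step 1: S = H·P̄·Hᵀ + R = [272877/349]
step 1: K = P̄·Hᵀ·S⁻¹ = [20258/272877; -65258/272877; 37805/90959]
step 1: x' = x̄ + K·y = [-1321378/272877, -74315/272877, -326740/90959]
step 1: P' = (I − K·H)·P̄ = [40429640/272877 -4426502/272877 6010652/90959; -4426502/272877 1500962/272877 -520219/90959; 6010652/90959 -520219/90959 2801924/90959]

step 0: x' = [-1068/349, 693/349, -705/349], P' = [5840/349 -770/349 2412/349; -770/349 1678/349 325/349; 2412/349 325/349 1502/349]
step 1: x' = [-1321378/272877, -74315/272877, -326740/90959], P' = [40429640/272877 -4426502/272877 6010652/90959; -4426502/272877 1500962/272877 -520219/90959; 6010652/90959 -520219/90959 2801924/90959]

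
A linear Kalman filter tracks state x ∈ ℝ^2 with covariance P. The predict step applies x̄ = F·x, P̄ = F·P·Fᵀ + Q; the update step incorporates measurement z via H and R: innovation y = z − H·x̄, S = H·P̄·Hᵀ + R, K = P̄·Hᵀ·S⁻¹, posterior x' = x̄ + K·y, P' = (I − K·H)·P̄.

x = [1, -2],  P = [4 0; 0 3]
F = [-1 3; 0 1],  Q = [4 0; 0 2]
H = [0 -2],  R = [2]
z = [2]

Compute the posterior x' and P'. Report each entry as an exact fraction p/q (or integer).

x̄ = F·x = [-7, -2]
P̄ = F·P·Fᵀ + Q = [35 9; 9 5]
y = z − H·x̄ = [-2]
S = H·P̄·Hᵀ + R = [22]
K = P̄·Hᵀ·S⁻¹ = [-9/11; -5/11]
x' = x̄ + K·y = [-59/11, -12/11]
P' = (I − K·H)·P̄ = [223/11 9/11; 9/11 5/11]

x' = [-59/11, -12/11]
P' = [223/11 9/11; 9/11 5/11]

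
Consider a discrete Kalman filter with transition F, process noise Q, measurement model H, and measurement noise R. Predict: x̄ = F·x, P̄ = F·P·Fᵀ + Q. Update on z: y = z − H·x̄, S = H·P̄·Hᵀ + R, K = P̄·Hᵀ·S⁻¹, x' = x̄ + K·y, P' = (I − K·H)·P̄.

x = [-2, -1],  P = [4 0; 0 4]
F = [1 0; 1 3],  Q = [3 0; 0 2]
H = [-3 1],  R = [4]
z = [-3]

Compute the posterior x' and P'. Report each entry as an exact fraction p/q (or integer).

x' = [-6/5, -109/17]
P' = [18/5 10; 10 534/17]

x̄ = F·x = [-2, -5]
P̄ = F·P·Fᵀ + Q = [7 4; 4 42]
y = z − H·x̄ = [-4]
S = H·P̄·Hᵀ + R = [85]
K = P̄·Hᵀ·S⁻¹ = [-1/5; 6/17]
x' = x̄ + K·y = [-6/5, -109/17]
P' = (I − K·H)·P̄ = [18/5 10; 10 534/17]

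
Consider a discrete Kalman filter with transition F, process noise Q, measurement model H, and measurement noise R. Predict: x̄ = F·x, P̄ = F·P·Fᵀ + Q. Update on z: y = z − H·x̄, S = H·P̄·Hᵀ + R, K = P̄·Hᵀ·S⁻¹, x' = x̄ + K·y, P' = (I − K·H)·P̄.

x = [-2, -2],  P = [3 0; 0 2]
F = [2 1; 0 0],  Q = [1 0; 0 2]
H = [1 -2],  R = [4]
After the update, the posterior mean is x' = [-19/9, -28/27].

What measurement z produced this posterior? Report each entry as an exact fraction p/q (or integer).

x̄ = F·x = [-6, 0]
P̄ = F·P·Fᵀ + Q = [15 0; 0 2]
S = H·P̄·Hᵀ + R = [27]
K = P̄·Hᵀ·S⁻¹ = [5/9; -4/27]
x' − x̄ = [35/9, -28/27] = K·y
y = (KᵀK)⁻¹·Kᵀ·(x' − x̄) = [7]
z = y + H·x̄ = [7] + [-6] = [1]

z = [1]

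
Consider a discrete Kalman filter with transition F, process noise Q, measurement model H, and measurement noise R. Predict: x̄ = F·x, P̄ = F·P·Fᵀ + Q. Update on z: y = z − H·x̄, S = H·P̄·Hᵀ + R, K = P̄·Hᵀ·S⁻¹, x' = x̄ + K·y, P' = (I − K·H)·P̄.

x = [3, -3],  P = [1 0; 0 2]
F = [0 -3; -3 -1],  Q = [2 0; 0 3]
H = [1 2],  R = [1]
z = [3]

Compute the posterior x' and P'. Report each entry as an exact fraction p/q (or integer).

x' = [1101/101, -402/101]
P' = [996/101 -482/101; -482/101 258/101]

x̄ = F·x = [9, -6]
P̄ = F·P·Fᵀ + Q = [20 6; 6 14]
y = z − H·x̄ = [6]
S = H·P̄·Hᵀ + R = [101]
K = P̄·Hᵀ·S⁻¹ = [32/101; 34/101]
x' = x̄ + K·y = [1101/101, -402/101]
P' = (I − K·H)·P̄ = [996/101 -482/101; -482/101 258/101]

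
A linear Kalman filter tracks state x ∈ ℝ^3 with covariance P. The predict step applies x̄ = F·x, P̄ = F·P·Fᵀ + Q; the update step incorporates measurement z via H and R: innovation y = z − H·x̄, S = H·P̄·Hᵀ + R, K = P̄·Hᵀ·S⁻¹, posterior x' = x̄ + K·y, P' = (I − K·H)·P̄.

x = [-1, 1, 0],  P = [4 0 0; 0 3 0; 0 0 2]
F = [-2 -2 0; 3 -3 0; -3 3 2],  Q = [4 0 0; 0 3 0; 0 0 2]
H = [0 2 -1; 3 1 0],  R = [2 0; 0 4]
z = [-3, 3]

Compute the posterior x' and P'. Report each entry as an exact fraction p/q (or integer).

x' = [74754/56807, -58113/56807, 56569/56807]
P' = [35068/56807 -30900/56807 -49476/56807; -30900/56807 93864/56807 150380/56807; -49476/56807 150380/56807 1017746/170421]

x̄ = F·x = [0, -6, 6]
P̄ = F·P·Fᵀ + Q = [32 -6 6; -6 66 -63; 6 -63 73]
y = z − H·x̄ = [15, 9]
S = H·P̄·Hᵀ + R = [591 141; 141 322]
K = P̄·Hᵀ·S⁻¹ = [-6162/56807 18576/56807; 18674/56807 291/56807; -57733/170421 488/56807]
x' = x̄ + K·y = [74754/56807, -58113/56807, 56569/56807]
P' = (I − K·H)·P̄ = [35068/56807 -30900/56807 -49476/56807; -30900/56807 93864/56807 150380/56807; -49476/56807 150380/56807 1017746/170421]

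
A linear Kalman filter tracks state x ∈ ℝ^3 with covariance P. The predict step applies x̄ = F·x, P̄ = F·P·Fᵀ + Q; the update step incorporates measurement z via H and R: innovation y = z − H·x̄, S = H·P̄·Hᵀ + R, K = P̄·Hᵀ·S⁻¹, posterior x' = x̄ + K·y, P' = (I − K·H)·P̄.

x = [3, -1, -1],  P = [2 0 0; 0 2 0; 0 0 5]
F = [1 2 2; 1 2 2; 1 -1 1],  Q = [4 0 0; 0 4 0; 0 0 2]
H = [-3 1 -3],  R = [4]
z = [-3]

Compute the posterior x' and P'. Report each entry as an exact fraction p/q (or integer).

x̄ = F·x = [-1, -1, 3]
P̄ = F·P·Fᵀ + Q = [34 30 8; 30 34 8; 8 8 11]
y = z − H·x̄ = [4]
S = H·P̄·Hᵀ + R = [359]
K = P̄·Hᵀ·S⁻¹ = [-96/359; -80/359; -49/359]
x' = x̄ + K·y = [-743/359, -679/359, 881/359]
P' = (I − K·H)·P̄ = [2990/359 3090/359 -1832/359; 3090/359 5806/359 -1048/359; -1832/359 -1048/359 1548/359]

x' = [-743/359, -679/359, 881/359]
P' = [2990/359 3090/359 -1832/359; 3090/359 5806/359 -1048/359; -1832/359 -1048/359 1548/359]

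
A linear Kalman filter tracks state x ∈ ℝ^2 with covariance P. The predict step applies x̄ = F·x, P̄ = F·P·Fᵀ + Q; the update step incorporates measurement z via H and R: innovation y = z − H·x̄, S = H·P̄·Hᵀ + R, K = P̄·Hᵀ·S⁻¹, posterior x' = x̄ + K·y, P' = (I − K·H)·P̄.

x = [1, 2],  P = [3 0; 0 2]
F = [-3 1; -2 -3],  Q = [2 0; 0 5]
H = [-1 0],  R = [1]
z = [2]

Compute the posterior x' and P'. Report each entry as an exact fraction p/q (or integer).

x̄ = F·x = [-1, -8]
P̄ = F·P·Fᵀ + Q = [31 12; 12 35]
y = z − H·x̄ = [1]
S = H·P̄·Hᵀ + R = [32]
K = P̄·Hᵀ·S⁻¹ = [-31/32; -3/8]
x' = x̄ + K·y = [-63/32, -67/8]
P' = (I − K·H)·P̄ = [31/32 3/8; 3/8 61/2]

x' = [-63/32, -67/8]
P' = [31/32 3/8; 3/8 61/2]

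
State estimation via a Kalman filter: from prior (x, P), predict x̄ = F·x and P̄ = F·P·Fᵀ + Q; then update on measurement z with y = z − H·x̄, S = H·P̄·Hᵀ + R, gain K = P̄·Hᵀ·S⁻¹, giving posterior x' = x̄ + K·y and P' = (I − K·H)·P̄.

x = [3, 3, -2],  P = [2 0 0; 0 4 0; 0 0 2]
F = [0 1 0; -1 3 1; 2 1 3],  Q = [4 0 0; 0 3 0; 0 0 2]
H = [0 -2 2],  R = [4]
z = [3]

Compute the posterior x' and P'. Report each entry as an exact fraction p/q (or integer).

x' = [31/12, 239/96, 63/16]
P' = [20/3 43/6 7; 43/6 1223/48 199/8; 7 199/8 101/4]

x̄ = F·x = [3, 4, 3]
P̄ = F·P·Fᵀ + Q = [8 12 4; 12 43 14; 4 14 32]
y = z − H·x̄ = [5]
S = H·P̄·Hᵀ + R = [192]
K = P̄·Hᵀ·S⁻¹ = [-1/12; -29/96; 3/16]
x' = x̄ + K·y = [31/12, 239/96, 63/16]
P' = (I − K·H)·P̄ = [20/3 43/6 7; 43/6 1223/48 199/8; 7 199/8 101/4]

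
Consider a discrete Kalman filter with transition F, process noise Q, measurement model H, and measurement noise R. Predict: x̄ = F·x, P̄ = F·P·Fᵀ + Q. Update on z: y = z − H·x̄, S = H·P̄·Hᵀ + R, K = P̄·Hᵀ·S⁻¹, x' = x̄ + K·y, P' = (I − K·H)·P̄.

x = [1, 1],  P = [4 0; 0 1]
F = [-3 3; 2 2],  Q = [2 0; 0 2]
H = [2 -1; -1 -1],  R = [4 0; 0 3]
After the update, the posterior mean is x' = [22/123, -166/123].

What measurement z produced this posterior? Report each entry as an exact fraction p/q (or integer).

x̄ = F·x = [0, 4]
P̄ = F·P·Fᵀ + Q = [47 -18; -18 22]
S = H·P̄·Hᵀ + R = [286 -54; -54 36]
K = P̄·Hᵀ·S⁻¹ = [137/410 -1123/3690; -64/205 -1069/1845]
x' − x̄ = [22/123, -658/123] = K·y
y = (KᵀK)⁻¹·Kᵀ·(x' − x̄) = [6, 6]
z = y + H·x̄ = [6, 6] + [-4, -4] = [2, 2]

z = [2, 2]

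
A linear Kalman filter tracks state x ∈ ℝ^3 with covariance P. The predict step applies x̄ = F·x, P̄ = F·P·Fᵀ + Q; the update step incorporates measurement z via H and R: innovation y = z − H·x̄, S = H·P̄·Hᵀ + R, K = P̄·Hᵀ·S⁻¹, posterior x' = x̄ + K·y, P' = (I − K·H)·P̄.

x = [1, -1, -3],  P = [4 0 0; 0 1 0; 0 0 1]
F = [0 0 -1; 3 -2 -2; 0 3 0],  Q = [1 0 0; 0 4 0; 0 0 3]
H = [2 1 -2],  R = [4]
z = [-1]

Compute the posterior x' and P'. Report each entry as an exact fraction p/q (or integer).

x̄ = F·x = [3, 11, -3]
P̄ = F·P·Fᵀ + Q = [2 2 0; 2 48 -6; 0 -6 12]
y = z − H·x̄ = [-24]
S = H·P̄·Hᵀ + R = [140]
K = P̄·Hᵀ·S⁻¹ = [3/70; 16/35; -3/14]
x' = x̄ + K·y = [69/35, 1/35, 15/7]
P' = (I − K·H)·P̄ = [61/35 -26/35 9/7; -26/35 656/35 54/7; 9/7 54/7 39/7]

x' = [69/35, 1/35, 15/7]
P' = [61/35 -26/35 9/7; -26/35 656/35 54/7; 9/7 54/7 39/7]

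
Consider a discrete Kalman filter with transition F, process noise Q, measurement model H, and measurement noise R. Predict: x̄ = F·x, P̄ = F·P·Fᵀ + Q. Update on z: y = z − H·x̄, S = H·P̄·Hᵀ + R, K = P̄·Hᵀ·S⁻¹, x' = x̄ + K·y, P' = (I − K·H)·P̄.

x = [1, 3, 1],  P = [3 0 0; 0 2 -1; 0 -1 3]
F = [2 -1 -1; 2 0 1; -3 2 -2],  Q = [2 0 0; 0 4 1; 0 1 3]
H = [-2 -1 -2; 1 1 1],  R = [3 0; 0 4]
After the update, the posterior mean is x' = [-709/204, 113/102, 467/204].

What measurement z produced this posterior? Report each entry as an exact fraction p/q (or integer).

x̄ = F·x = [-2, 3, 1]
P̄ = F·P·Fᵀ + Q = [17 10 -16; 10 19 -25; -16 -25 58]
S = H·P̄·Hᵀ + R = [134 -60; -60 36]
K = P̄·Hᵀ·S⁻¹ = [19/102 377/612; 53/102 299/306; -46/51 -631/612]
x' − x̄ = [-301/204, -193/102, 263/204] = K·y
y = (KᵀK)⁻¹·Kᵀ·(x' − x̄) = [2, -3]
z = y + H·x̄ = [2, -3] + [-1, 2] = [1, -1]

z = [1, -1]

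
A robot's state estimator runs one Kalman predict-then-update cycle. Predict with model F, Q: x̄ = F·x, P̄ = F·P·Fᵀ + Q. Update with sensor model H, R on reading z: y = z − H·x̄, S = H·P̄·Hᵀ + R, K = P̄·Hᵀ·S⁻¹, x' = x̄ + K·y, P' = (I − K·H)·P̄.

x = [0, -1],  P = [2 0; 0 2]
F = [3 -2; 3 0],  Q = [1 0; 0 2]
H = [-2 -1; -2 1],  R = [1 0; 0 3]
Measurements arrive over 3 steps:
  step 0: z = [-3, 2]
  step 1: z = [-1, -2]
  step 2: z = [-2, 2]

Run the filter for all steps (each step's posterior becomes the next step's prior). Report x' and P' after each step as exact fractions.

step 0: x̄ = F·x = [2, 0]
step 0: P̄ = F·P·Fᵀ + Q = [27 18; 18 20]
step 0: y = z − H·x̄ = [1, 6]
step 0: S = H·P̄·Hᵀ + R = [201 88; 88 59]
step 0: K = P̄·Hᵀ·S⁻¹ = [-216/823 -180/823; -1896/4115 1712/4115]
step 0: x' = x̄ + K·y = [350/823, 8376/4115]
step 0: P' = (I − K·H)·P̄ = [189/823 -162/823; -162/823 3516/4115]
step 1: x̄ = F·x = [-11502/4115, 1050/823]
step 1: P̄ = F·P·Fᵀ + Q = [36404/4115 2673/823; 2673/823 3347/823]
step 1: y = z − H·x̄ = [-21869/4115, -36484/4115]
step 1: S = H·P̄·Hᵀ + R = [219926/4115 128881/4115; 128881/4115 121236/4115]
step 1: K = P̄·Hᵀ·S⁻¹ = [-677083/2442925 -478007/2442925; -967523/2442925 827133/2442925]
step 1: x' = x̄ + K·y = [1008071/2442925, 925151/2442925]
step 1: P' = (I − K·H)·P̄ = [527776/2442925 -378469/2442925; -378469/2442925 1724461/2442925]
step 2: x̄ = F·x = [1173911/2442925, 3024213/2442925]
step 2: P̄ = F·P·Fᵀ + Q = [18632381/2442925 7020798/2442925; 7020798/2442925 9635834/2442925]
step 2: y = z − H·x̄ = [97237/488585, 4209459/2442925]
step 2: S = H·P̄·Hᵀ + R = [4587659/97717 12978738/488585; 12978738/488585 63410941/2442925]
step 2: K = P̄·Hᵀ·S⁻¹ = [-346120576/1253212175 -48701572/250642435; -497560082/1253212175 84424406/250642435]
step 2: x' = x̄ + K·y = [22746877/250642435, 435951139/250642435]
step 2: P' = (I − K·H)·P̄ = [269161039/1253212175 -192201502/1253212175; -192201502/1253212175 881963086/1253212175]

step 0: x' = [350/823, 8376/4115], P' = [189/823 -162/823; -162/823 3516/4115]
step 1: x' = [1008071/2442925, 925151/2442925], P' = [527776/2442925 -378469/2442925; -378469/2442925 1724461/2442925]
step 2: x' = [22746877/250642435, 435951139/250642435], P' = [269161039/1253212175 -192201502/1253212175; -192201502/1253212175 881963086/1253212175]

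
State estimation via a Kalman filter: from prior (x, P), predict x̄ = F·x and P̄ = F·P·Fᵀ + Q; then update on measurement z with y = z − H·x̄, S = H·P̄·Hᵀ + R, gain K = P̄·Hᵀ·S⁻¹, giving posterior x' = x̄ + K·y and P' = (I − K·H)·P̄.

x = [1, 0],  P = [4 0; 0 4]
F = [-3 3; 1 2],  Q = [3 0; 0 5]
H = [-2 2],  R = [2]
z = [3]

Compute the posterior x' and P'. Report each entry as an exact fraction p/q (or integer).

x' = [-16/17, 88/153]
P' = [393/17 386/17; 386/17 3487/153]

x̄ = F·x = [-3, 1]
P̄ = F·P·Fᵀ + Q = [75 12; 12 25]
y = z − H·x̄ = [-5]
S = H·P̄·Hᵀ + R = [306]
K = P̄·Hᵀ·S⁻¹ = [-7/17; 13/153]
x' = x̄ + K·y = [-16/17, 88/153]
P' = (I − K·H)·P̄ = [393/17 386/17; 386/17 3487/153]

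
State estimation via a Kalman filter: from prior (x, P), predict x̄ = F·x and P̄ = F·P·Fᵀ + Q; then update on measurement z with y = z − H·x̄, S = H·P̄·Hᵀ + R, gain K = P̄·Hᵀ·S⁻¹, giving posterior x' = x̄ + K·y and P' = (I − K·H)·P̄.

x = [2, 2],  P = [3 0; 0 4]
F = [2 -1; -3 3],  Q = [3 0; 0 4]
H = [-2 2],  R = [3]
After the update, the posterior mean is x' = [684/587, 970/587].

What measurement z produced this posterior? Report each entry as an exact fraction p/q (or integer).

z = [1]

x̄ = F·x = [2, 0]
P̄ = F·P·Fᵀ + Q = [19 -30; -30 67]
S = H·P̄·Hᵀ + R = [587]
K = P̄·Hᵀ·S⁻¹ = [-98/587; 194/587]
x' − x̄ = [-490/587, 970/587] = K·y
y = (KᵀK)⁻¹·Kᵀ·(x' − x̄) = [5]
z = y + H·x̄ = [5] + [-4] = [1]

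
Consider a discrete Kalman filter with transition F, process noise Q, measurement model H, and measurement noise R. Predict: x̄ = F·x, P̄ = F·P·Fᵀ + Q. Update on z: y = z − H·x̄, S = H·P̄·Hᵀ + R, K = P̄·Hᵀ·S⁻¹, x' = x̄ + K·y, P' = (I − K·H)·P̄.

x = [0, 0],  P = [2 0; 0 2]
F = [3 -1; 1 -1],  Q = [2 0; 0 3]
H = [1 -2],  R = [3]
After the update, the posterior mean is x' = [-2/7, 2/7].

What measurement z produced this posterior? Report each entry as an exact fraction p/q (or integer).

z = [-1]

x̄ = F·x = [0, 0]
P̄ = F·P·Fᵀ + Q = [22 8; 8 7]
S = H·P̄·Hᵀ + R = [21]
K = P̄·Hᵀ·S⁻¹ = [2/7; -2/7]
x' − x̄ = [-2/7, 2/7] = K·y
y = (KᵀK)⁻¹·Kᵀ·(x' − x̄) = [-1]
z = y + H·x̄ = [-1] + [0] = [-1]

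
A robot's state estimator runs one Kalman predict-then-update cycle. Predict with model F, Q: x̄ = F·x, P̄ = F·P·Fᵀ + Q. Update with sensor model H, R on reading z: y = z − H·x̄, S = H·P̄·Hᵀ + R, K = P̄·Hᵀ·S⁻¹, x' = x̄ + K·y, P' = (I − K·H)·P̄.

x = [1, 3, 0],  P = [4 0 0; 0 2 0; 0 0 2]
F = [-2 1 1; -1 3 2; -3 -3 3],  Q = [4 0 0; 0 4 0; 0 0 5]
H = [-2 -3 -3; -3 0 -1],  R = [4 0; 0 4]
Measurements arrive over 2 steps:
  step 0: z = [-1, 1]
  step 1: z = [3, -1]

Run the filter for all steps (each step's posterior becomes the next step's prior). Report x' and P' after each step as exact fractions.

step 0: x' = [7900/2793, 114284/13965, -406753/41895], P' = [2798/931 5534/931 -22282/2793; 5534/931 71598/4655 -265766/13965; -22282/2793 -265766/13965 1026082/41895]
step 1: x' = [2163004834/1171895841, 3026385362/1171895841, -16871874190/3515687523], P' = [931371404/390631947 1651666372/390631947 -6954948752/1171895841; 1651666372/390631947 4112776340/390631947 -15539622532/1171895841; -6954948752/1171895841 -15539622532/1171895841 62021757836/3515687523]

step 0: x̄ = F·x = [1, 8, -12]
step 0: P̄ = F·P·Fᵀ + Q = [24 18 24; 18 34 6; 24 6 77]
step 0: y = z − H·x̄ = [-11, -8]
step 0: S = H·P̄·Hᵀ + R = [1711 819; 819 441]
step 0: K = P̄·Hᵀ·S⁻¹ = [3/133 -725/2793; -156/665 4184/13965; -71/665 -5848/41895]
step 0: x' = x̄ + K·y = [7900/2793, 114284/13965, -406753/41895]
step 0: P' = (I − K·H)·P̄ = [2798/931 5534/931 -22282/2793; 5534/931 71598/4655 -265766/13965; -22282/2793 -265766/13965 1026082/41895]
step 1: x̄ = F·x = [-300901/41895, 19310/8379, -24803/399]
step 1: P̄ = F·P·Fᵀ + Q = [1087888/41895 35716/8379 53864/399; 35716/8379 94484/8379 -1364/399; 53864/399 -1364/399 18697/19]
step 1: y = z − H·x̄ = [-7999412/41895, -1182971/13965]
step 1: S = H·P̄·Hᵀ + R = [447246517/41895 64532821/13965; 64532821/13965 9457753/4655]
step 1: K = P̄·Hᵀ·S⁻¹ = [34301707/390631947 -356848471/1171895841; -25509808/390631947 168656296/1171895841; -373248184/1171895841 143195233/3515687523]
step 1: x' = x̄ + K·y = [2163004834/1171895841, 3026385362/1171895841, -16871874190/3515687523]
step 1: P' = (I − K·H)·P̄ = [931371404/390631947 1651666372/390631947 -6954948752/1171895841; 1651666372/390631947 4112776340/390631947 -15539622532/1171895841; -6954948752/1171895841 -15539622532/1171895841 62021757836/3515687523]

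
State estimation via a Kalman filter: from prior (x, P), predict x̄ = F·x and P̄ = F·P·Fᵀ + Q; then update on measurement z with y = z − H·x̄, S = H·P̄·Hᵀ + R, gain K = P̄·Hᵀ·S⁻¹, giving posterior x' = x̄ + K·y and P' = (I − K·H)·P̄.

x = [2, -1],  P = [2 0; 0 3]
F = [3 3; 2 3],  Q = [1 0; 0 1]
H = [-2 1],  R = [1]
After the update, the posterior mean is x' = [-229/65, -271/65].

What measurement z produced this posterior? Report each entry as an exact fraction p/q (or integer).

x̄ = F·x = [3, 1]
P̄ = F·P·Fᵀ + Q = [46 39; 39 36]
S = H·P̄·Hᵀ + R = [65]
K = P̄·Hᵀ·S⁻¹ = [-53/65; -42/65]
x' − x̄ = [-424/65, -336/65] = K·y
y = (KᵀK)⁻¹·Kᵀ·(x' − x̄) = [8]
z = y + H·x̄ = [8] + [-5] = [3]

z = [3]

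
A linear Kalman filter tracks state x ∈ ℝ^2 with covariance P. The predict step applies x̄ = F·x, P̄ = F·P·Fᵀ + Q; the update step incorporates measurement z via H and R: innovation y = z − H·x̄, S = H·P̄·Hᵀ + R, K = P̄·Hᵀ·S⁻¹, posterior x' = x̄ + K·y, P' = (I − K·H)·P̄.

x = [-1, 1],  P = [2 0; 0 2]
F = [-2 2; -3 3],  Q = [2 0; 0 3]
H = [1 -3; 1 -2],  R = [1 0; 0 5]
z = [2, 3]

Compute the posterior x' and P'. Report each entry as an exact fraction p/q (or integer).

x̄ = F·x = [4, 6]
P̄ = F·P·Fᵀ + Q = [18 24; 24 39]
y = z − H·x̄ = [16, 11]
S = H·P̄·Hᵀ + R = [226 132; 132 83]
K = P̄·Hᵀ·S⁻¹ = [-9/23 6/23; -591/1334 36/667]
x' = x̄ + K·y = [14/23, -330/667]
P' = (I − K·H)·P̄ = [108/23 39/23; 39/23 951/1334]

x' = [14/23, -330/667]
P' = [108/23 39/23; 39/23 951/1334]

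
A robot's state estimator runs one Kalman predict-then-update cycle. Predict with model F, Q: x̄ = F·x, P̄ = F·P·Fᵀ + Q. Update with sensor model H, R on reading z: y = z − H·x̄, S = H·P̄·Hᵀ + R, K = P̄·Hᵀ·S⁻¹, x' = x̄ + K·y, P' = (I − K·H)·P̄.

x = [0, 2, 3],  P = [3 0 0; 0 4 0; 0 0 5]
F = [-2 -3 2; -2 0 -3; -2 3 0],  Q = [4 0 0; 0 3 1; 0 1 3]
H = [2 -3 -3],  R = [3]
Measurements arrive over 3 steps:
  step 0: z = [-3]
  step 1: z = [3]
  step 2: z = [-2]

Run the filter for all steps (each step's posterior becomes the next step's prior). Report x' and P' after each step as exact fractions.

step 0: x' = [-270/169, -1266/169, 1254/169], P' = [6093/169 5391/338 1344/169; 5391/338 18885/676 -2903/169; 1344/169 -2903/169 3819/169]
step 1: x' = [143029509/11511301, 62714862/11511301, 20996343/11511301], P' = [5336144742/11511301 3225400179/11511301 330355032/11511301; 3225400179/11511301 1973676198/11511301 178052296/11511301; 330355032/11511301 178052296/11511301 43442697/11511301]
step 2: x' = [-542362741349/9578580239, -626269730835/19157160478, -42304319424/9578580239], P' = [57872980336596/9578580239 35147756917605/9578580239 3430018995510/9578580239; 35147756917605/9578580239 42732209867955/19157160478 2065210065881/9578580239; 3430018995510/9578580239 2065210065881/9578580239 222371995467/9578580239]

step 0: x̄ = F·x = [0, -9, 6]
step 0: P̄ = F·P·Fᵀ + Q = [72 -18 -24; -18 60 13; -24 13 51]
step 0: y = z − H·x̄ = [-12]
step 0: S = H·P̄·Hᵀ + R = [2028]
step 0: K = P̄·Hᵀ·S⁻¹ = [45/338; -85/676; -20/169]
step 0: x' = x̄ + K·y = [-270/169, -1266/169, 1254/169]
step 0: P' = (I − K·H)·P̄ = [6093/169 5391/338 1344/169; 5391/338 18885/676 -2903/169; 1344/169 -2903/169 3819/169]
step 1: x̄ = F·x = [6846/169, -3222/169, -3258/169]
step 1: P̄ = F·P·Fᵀ + Q = [556981/676 -5808/169 -163653/676; -5808/169 75378/169 42559/169; -163653/676 42559/169 140097/676]
step 1: y = z − H·x̄ = [-32625/169]
step 1: S = H·P̄·Hᵀ + R = [11511301/676]
step 1: K = P̄·Hᵀ·S⁻¹ = [1674617/11511301; -1461708/11511301; -1258305/11511301]
step 1: x' = x̄ + K·y = [143029509/11511301, 62714862/11511301, 20996343/11511301]
step 1: P' = (I − K·H)·P̄ = [5336144742/11511301 3225400179/11511301 330355032/11511301; 3225400179/11511301 1973676198/11511301 178052296/11511301; 330355032/11511301 178052296/11511301 43442697/11511301]
step 2: x̄ = F·x = [-432210918/11511301, -349048047/11511301, -97914432/11511301]
step 2: P̄ = F·P·Fᵀ + Q = [73252815082/11511301 42699504588/11511301 3328386834/11511301; 42699504588/11511301 25734357528/11511301 2383348723/11511301; 3328386834/11511301 2383348723/11511301 437396505/11511301]
step 2: y = z − H·x̄ = [-499488203/11511301]
step 2: S = H·P̄·Hᵀ + R = [19157160478/11511301]
step 2: K = P̄·Hᵀ·S⁻¹ = [4210977949/9578580239; 1045890423/19157160478; -902731008/9578580239]
step 2: x' = x̄ + K·y = [-542362741349/9578580239, -626269730835/19157160478, -42304319424/9578580239]
step 2: P' = (I − K·H)·P̄ = [57872980336596/9578580239 35147756917605/9578580239 3430018995510/9578580239; 35147756917605/9578580239 42732209867955/19157160478 2065210065881/9578580239; 3430018995510/9578580239 2065210065881/9578580239 222371995467/9578580239]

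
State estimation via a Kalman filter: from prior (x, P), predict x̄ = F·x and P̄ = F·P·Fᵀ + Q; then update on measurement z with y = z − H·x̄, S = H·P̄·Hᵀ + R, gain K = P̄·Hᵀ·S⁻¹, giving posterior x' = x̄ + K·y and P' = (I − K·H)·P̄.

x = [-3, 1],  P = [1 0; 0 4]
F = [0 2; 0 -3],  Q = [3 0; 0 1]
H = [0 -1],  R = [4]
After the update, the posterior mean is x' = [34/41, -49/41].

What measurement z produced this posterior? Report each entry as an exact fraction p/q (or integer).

x̄ = F·x = [2, -3]
P̄ = F·P·Fᵀ + Q = [19 -24; -24 37]
S = H·P̄·Hᵀ + R = [41]
K = P̄·Hᵀ·S⁻¹ = [24/41; -37/41]
x' − x̄ = [-48/41, 74/41] = K·y
y = (KᵀK)⁻¹·Kᵀ·(x' − x̄) = [-2]
z = y + H·x̄ = [-2] + [3] = [1]

z = [1]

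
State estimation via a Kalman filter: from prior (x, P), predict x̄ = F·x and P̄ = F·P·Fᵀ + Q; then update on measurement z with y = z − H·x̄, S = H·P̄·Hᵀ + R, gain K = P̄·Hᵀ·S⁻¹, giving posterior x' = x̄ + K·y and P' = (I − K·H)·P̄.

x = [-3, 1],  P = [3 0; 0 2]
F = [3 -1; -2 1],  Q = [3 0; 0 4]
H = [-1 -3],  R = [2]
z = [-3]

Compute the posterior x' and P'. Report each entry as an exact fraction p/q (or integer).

x̄ = F·x = [-10, 7]
P̄ = F·P·Fᵀ + Q = [32 -20; -20 18]
y = z − H·x̄ = [8]
S = H·P̄·Hᵀ + R = [76]
K = P̄·Hᵀ·S⁻¹ = [7/19; -17/38]
x' = x̄ + K·y = [-134/19, 65/19]
P' = (I − K·H)·P̄ = [412/19 -142/19; -142/19 53/19]

x' = [-134/19, 65/19]
P' = [412/19 -142/19; -142/19 53/19]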